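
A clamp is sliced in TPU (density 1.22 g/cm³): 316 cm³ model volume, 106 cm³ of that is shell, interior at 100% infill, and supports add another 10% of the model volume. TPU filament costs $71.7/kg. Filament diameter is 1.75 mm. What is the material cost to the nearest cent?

$30.41

Volume inside the shell: 316 − 106 → 210 cm³.
Infill volume = 1.00 × 210 = 210 cm³.
Support = 0.10 × 316 = 31.6 cm³.
Total extruded = 106 + 210 + 31.6, so 347.6 cm³.
Mass = 347.6 × 1.22, so 424.072 g.
At $71.7/kg: 424.072/1000 × 71.7 = $30.41.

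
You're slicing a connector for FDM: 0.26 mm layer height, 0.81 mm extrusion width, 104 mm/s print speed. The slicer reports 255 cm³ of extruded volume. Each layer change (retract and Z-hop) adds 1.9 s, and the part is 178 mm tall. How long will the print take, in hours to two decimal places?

Bead cross-section: 0.26 × 0.81 → 0.2106 mm².
Toolpath length = 255 cm³ / 0.2106 mm² = 255000 / 0.2106 = 1210826.2 mm.
Time extruding = 1210826.2 / 104, so 11642.6 s.
Number of layers: 178 / 0.26 → 685 (rounded up).
Z-hop total = 685 × 1.9, so 1301.5 s.
Total = 11642.6 + 1301.5 = 12944.1 s = 3.60 hours.

3.60 hours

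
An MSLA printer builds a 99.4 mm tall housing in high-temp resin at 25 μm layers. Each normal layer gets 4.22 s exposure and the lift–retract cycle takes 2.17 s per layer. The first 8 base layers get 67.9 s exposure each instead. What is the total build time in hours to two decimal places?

7.20 hours

Layers = ⌈99.4/0.025⌉ = 3976.
Base layers = 8 × (67.9 + 2.17), so 560.56 s.
Regular layers = 3968 × (4.22 + 2.17), so 25355.52 s.
Sum: 560.56 + 25355.52 = 25916.08 s → 7.20 hours.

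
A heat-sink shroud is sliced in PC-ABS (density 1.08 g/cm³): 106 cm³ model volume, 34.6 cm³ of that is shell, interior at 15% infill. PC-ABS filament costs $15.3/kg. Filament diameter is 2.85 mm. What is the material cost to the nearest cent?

Interior volume = 106 − 34.6, so 71.4 cm³.
Infill volume = 0.15 × 71.4, so 10.71 cm³.
Total extruded = 34.6 + 10.71 = 45.31 cm³.
Mass: 45.31 × 1.08 → 48.9348 g.
At $15.3/kg: 48.9348/1000 × 15.3 = $0.75.

$0.75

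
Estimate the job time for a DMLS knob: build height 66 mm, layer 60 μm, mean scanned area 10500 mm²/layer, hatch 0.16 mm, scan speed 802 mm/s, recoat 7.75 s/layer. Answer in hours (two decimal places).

27.37 hours

Layers = ⌈66/0.06⌉ = 1100.
Scan path per layer: 10500 / 0.16 → 65625 mm.
Scan time per layer = 65625 / 802, so 81.8267 s.
Time per layer: 81.8267 + 7.75 → 89.5767 s.
1100 layers × 89.5767 s/layer = 98534.37 s, i.e. 27.37 hours.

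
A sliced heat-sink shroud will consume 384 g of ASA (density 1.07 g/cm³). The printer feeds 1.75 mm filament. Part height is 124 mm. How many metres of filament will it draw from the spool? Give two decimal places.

149.20 m

Volume = 384 g / 1.07 g·cm⁻³ = 358.8785 cm³ = 358878.5 mm³.
Filament cross-section = π × (1.75/2)² = 2.4053 mm².
L = V/A = 358878.5/2.4053 = 149203.22 mm → 149.20 m.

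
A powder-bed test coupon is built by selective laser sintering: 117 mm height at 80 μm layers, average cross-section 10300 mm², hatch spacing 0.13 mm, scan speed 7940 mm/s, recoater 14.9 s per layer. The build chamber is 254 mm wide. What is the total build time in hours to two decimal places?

Number of layers: 117 / 0.08 → 1463 (rounded up).
Hatch length per layer: 10300 / 0.13 → 79230.8 mm.
Laser time per layer = 79230.8 / 7940, so 9.9787 s.
Time per layer = 9.9787 + 14.9 = 24.8787 s.
Total: 1463 × 24.8787 s = 36397.5381 s → 10.11 hours.

10.11 hours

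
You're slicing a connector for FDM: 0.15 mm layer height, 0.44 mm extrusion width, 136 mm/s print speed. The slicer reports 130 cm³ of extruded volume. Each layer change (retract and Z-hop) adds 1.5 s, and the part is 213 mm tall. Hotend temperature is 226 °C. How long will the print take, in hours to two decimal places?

4.61 hours

Extrusion cross-section = 0.15 × 0.44, so 0.066 mm².
Total extruded path = 130000/0.066 = 1969697 mm.
Extrusion time = 1969697 / 136 = 14483.1 s.
Number of layers: 213 / 0.15 → 1420 (rounded up).
Z-hop total = 1420 × 1.5 = 2130 s.
Total = 14483.1 + 2130 = 16613.1 s = 4.61 hours.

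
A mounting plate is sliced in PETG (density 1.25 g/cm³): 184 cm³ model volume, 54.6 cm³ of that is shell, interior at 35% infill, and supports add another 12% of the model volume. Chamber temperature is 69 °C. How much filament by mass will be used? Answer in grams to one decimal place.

Infill region = 184 − 54.6, so 129.4 cm³.
Deposited infill = 0.35 × 129.4 = 45.29 cm³.
Support: 0.12 × 184 → 22.08 cm³.
Total extruded: 54.6 + 45.29 + 22.08 → 121.97 cm³.
Mass = 121.97 × 1.25 = 152.4625 g.

152.5 g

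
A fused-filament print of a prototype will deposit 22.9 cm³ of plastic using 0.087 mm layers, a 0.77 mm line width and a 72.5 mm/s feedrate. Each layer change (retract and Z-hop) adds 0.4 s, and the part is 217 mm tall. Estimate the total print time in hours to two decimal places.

1.59 hours

Bead cross-section = 0.087 × 0.77 = 0.06699 mm².
Path length: 22900 mm³ / 0.06699 mm² → 341842.1 mm.
Print-move time = 341842.1 / 72.5, so 4715.1 s.
Layer count = ceil(217 / 0.087) = 2495.
Non-print overhead = 2495 × 0.4 = 998 s.
Altogether 4715.1 + 998 = 5713.1 s, i.e. 1.59 hours.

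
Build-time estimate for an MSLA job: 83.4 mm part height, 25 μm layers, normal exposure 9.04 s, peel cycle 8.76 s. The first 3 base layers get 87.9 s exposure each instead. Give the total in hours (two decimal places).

16.56 hours

Layers = ⌈83.4/0.025⌉ = 3336.
Burn-in layers: 3 × (87.9 + 8.76) → 289.98 s.
Regular layers: 3333 × (9.04 + 8.76) → 59327.4 s.
Sum: 289.98 + 59327.4 = 59617.38 s → 16.56 hours.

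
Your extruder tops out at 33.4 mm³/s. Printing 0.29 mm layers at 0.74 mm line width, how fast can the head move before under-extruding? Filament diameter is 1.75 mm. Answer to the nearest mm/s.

Bead cross-section: 0.29 × 0.74 → 0.2146 mm².
Max speed = 33.4 / 0.2146 = 155.64 ≈ 156 mm/s.

156 mm/s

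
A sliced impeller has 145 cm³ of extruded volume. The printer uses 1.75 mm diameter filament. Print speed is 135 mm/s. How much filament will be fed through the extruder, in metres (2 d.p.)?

60.28 m

Filament cross-section = π × (1.75/2)² = 2.4053 mm².
L = 145000 mm³ / 2.4053 mm² = 60283.54 mm, i.e. 60.28 m.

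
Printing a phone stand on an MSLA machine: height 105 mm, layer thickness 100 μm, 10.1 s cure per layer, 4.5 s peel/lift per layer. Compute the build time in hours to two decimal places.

4.26 hours

Number of layers: 105 / 0.1 → 1050 (rounded up).
Per-layer time = 10.1 + 4.5 = 14.6 s.
Build time: 1050 × 14.6 s = 15330 s, i.e. 4.26 hours.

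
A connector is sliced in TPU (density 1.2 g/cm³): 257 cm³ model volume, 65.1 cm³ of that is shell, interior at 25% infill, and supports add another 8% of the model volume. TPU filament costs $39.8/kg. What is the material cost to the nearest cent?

$6.38

Interior volume: 257 − 65.1 → 191.9 cm³.
Deposited infill: 0.25 × 191.9 → 47.975 cm³.
Support: 0.08 × 257 → 20.56 cm³.
Total printed volume = 65.1 + 47.975 + 20.56 = 133.635 cm³.
Mass = 133.635 × 1.2, so 160.362 g.
At $39.8/kg: 160.362/1000 × 39.8 = $6.38.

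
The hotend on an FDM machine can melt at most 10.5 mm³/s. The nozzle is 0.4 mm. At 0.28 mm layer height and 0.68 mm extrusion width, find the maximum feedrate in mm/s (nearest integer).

Extrusion cross-section = 0.28 × 0.68 = 0.1904 mm².
Max speed = 10.5 / 0.1904 = 55.15 ≈ 55 mm/s.

55 mm/s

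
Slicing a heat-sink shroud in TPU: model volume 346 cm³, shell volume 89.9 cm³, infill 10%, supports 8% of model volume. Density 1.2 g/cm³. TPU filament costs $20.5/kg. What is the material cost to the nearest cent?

Infill region = 346 − 89.9, so 256.1 cm³.
Deposited infill = 0.10 × 256.1, so 25.61 cm³.
Support: 0.08 × 346 → 27.68 cm³.
Total extruded = 89.9 + 25.61 + 27.68, so 143.19 cm³.
Mass: 143.19 × 1.2 → 171.828 g.
At $20.5/kg: 171.828/1000 × 20.5 = $3.52.

$3.52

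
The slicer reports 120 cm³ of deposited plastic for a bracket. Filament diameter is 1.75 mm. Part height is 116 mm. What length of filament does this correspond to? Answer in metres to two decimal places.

A = π r² = π × 0.875² = 2.4053 mm².
L = 120000 mm³ / 2.4053 mm² = 49889.83 mm, i.e. 49.89 m.

49.89 m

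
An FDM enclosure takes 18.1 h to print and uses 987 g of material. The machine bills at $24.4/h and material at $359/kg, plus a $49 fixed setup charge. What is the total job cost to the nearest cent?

$844.97

Machine cost = 24.4 × 18.1, so $441.64.
Material cost = 359 × 987/1000, so $354.333.
Adding setup: 441.64 + 354.333 + 49 → 844.973 ≈ $844.97.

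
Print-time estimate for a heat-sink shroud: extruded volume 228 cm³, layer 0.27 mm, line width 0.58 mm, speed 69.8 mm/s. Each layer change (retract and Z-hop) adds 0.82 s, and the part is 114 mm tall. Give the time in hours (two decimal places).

Line area = 0.27 × 0.58, so 0.1566 mm².
Toolpath length = 228 cm³ / 0.1566 mm² = 228000 / 0.1566 = 1455938.7 mm.
Time extruding = 1455938.7 / 69.8 = 20858.7 s.
Number of layers: 114 / 0.27 → 423 (rounded up).
Z-hop total = 423 × 0.82, so 346.86 s.
Altogether 20858.7 + 346.86 = 21205.56 s, i.e. 5.89 hours.

5.89 hours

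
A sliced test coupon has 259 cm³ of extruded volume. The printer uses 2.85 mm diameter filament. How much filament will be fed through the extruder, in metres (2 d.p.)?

Cross-section of 2.85 mm filament: π·(2.85/2)² = 6.3794 mm².
L = 259000 mm³ / 6.3794 mm² = 40599.43 mm, i.e. 40.60 m.

40.60 m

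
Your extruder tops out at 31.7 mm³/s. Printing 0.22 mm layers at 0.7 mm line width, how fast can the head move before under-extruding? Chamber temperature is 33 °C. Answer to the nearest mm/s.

206 mm/s

Extrusion cross-section = 0.22 × 0.7, so 0.154 mm².
v_max = Q/A = 31.7/0.154 = 205.84 mm/s → 206 mm/s.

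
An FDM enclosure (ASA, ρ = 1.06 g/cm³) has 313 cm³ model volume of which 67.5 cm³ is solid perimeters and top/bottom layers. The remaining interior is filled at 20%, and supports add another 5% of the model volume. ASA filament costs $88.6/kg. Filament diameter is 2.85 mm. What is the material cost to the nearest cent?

$12.42

Interior volume: 313 − 67.5 → 245.5 cm³.
Infill deposited: 0.20 × 245.5 → 49.1 cm³.
Support: 0.05 × 313 → 15.65 cm³.
Total printed volume: 67.5 + 49.1 + 15.65 → 132.25 cm³.
Mass = 132.25 × 1.06 = 140.185 g.
At $88.6/kg: 140.185/1000 × 88.6 = $12.42.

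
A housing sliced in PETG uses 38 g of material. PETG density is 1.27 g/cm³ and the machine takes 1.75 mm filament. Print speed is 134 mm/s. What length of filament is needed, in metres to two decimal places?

Volume = 38 g / 1.27 g·cm⁻³ = 29.9213 cm³ = 29921.3 mm³.
Cross-section of 1.75 mm filament: π·(1.75/2)² = 2.4053 mm².
Length = 29921.3 / 2.4053 = 12439.74 mm = 12.44 m.

12.44 m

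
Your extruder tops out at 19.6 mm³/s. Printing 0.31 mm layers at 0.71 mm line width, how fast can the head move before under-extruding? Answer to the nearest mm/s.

89 mm/s

Extrusion cross-section = 0.31 × 0.71, so 0.2201 mm².
Max speed = 19.6 / 0.2201 = 89.05 ≈ 89 mm/s.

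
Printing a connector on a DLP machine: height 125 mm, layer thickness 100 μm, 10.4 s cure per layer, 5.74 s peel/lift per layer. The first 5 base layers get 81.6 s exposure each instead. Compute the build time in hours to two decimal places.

5.70 hours

Number of layers: 125 / 0.1 → 1250 (rounded up).
Base layers = 5 × (81.6 + 5.74) = 436.7 s.
Normal layers: 1245 × (10.4 + 5.74) → 20094.3 s.
Sum: 436.7 + 20094.3 = 20531 s → 5.70 hours.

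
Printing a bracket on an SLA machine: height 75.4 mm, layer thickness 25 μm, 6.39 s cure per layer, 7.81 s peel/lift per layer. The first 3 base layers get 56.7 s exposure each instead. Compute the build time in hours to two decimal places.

11.94 hours

Layers = ⌈75.4/0.025⌉ = 3016.
Base layers = 3 × (56.7 + 7.81) = 193.53 s.
Remaining layers: 3013 × (6.39 + 7.81) → 42784.6 s.
Total = 193.53 + 42784.6 = 42978.13 s = 11.94 hours.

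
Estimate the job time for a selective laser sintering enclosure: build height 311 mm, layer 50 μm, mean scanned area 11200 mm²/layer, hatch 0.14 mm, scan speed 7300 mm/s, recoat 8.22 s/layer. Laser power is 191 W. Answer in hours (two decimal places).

33.14 hours

Number of layers: 311 / 0.05 → 6220 (rounded up).
Scan path per layer = 11200 / 0.14 = 80000 mm.
Laser time per layer: 80000 / 7300 → 10.9589 s.
Layer cycle = 10.9589 + 8.22 = 19.1789 s.
Total: 6220 × 19.1789 s = 119292.758 s → 33.14 hours.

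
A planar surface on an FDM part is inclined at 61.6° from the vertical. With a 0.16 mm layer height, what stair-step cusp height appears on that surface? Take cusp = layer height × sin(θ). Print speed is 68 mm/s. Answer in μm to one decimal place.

Cusp = layer height × sin(61.6°) = 0.16 × 0.8796 = 0.140736 mm = 140.7 μm.

140.7 μm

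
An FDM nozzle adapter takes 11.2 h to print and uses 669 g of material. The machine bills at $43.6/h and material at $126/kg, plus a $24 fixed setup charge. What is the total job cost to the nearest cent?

Time charge = 43.6 × 11.2 = $488.32.
Feedstock cost: 126 × 669/1000 → $84.294.
Adding setup: 488.32 + 84.294 + 24 → 596.614 ≈ $596.61.

$596.61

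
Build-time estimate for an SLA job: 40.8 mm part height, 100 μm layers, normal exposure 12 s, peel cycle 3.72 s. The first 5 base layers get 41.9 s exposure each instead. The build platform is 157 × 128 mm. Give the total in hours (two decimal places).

Layer count = ceil(40.8 / 0.1) = 408.
Burn-in layers = 5 × (41.9 + 3.72), so 228.1 s.
Normal layers = 403 × (12 + 3.72), so 6335.16 s.
Total = 228.1 + 6335.16 = 6563.26 s = 1.82 hours.

1.82 hours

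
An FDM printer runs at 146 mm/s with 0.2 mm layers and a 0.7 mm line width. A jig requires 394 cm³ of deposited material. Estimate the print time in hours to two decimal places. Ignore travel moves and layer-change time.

5.35 hours

Line area = 0.2 × 0.7 = 0.14 mm².
Path length: 394000 mm³ / 0.14 mm² → 2814285.7 mm.
Extrusion time = 2814285.7 / 146 = 19275.9 s.
That's 19275.9 s → 5.35 hours.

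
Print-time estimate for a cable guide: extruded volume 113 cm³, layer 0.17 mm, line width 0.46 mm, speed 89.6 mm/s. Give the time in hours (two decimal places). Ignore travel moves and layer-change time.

Line area: 0.17 × 0.46 → 0.0782 mm².
Toolpath length = 113 cm³ / 0.0782 mm² = 113000 / 0.0782 = 1445012.8 mm.
Print-move time = 1445012.8 / 89.6 = 16127.4 s.
Converting: 16127.4 s = 4.48 hours.

4.48 hours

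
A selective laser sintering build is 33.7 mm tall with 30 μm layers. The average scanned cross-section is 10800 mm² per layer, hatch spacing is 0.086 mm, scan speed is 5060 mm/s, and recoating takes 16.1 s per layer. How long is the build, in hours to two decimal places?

Layer count = ceil(33.7 / 0.03) = 1124.
Scan path per layer = 10800 / 0.086 = 125581.4 mm.
Laser time per layer: 125581.4 / 5060 → 24.8185 s.
Layer cycle = 24.8185 + 16.1 = 40.9185 s.
Build time = 1124 × 40.9185 = 45992.394 s = 12.78 hours.

12.78 hours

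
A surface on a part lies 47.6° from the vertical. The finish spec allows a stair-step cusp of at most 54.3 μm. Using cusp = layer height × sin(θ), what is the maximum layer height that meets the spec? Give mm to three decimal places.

sin(47.6°) = 0.7385; t_max = 0.0543/0.7385 = 0.074 mm.

0.074 mm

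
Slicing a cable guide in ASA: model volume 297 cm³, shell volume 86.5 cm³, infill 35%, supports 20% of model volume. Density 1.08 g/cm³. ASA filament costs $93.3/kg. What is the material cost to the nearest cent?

Volume inside the shell = 297 − 86.5 = 210.5 cm³.
Infill deposited = 0.35 × 210.5 = 73.675 cm³.
Support: 0.20 × 297 → 59.4 cm³.
Total extruded: 86.5 + 73.675 + 59.4 → 219.575 cm³.
Mass = 219.575 × 1.08 = 237.141 g.
Cost = 237.141 g / 1000 × $93.3/kg = $22.13.

$22.13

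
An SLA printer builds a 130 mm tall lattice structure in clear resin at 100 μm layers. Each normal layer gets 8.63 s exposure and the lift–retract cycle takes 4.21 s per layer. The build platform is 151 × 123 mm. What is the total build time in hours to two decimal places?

Number of layers: 130 / 0.1 → 1300 (rounded up).
Each layer takes: 8.63 + 4.21 → 12.84 s.
Build time: 1300 × 12.84 s = 16692 s, i.e. 4.64 hours.

4.64 hours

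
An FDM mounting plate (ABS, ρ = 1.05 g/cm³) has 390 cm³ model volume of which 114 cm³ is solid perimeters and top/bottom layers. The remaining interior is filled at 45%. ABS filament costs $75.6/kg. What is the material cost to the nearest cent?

$18.91

Infill region = 390 − 114 = 276 cm³.
Deposited infill: 0.45 × 276 → 124.2 cm³.
Total printed volume = 114 + 124.2, so 238.2 cm³.
Mass: 238.2 × 1.05 → 250.11 g.
Cost = 250.11 g / 1000 × $75.6/kg = $18.91.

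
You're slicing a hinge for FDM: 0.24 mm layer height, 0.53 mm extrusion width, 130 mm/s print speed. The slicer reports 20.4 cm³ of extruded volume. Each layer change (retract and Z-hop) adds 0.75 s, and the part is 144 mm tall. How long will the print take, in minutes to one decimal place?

28.1 minutes

Bead cross-section: 0.24 × 0.53 → 0.1272 mm².
Path length: 20400 mm³ / 0.1272 mm² → 160377.4 mm.
Time extruding = 160377.4 / 130, so 1233.7 s.
Layers = ⌈144/0.24⌉ = 600.
Layer-change overhead = 600 × 0.75, so 450 s.
Total = 1233.7 + 450 = 1683.7 s = 28.1 minutes.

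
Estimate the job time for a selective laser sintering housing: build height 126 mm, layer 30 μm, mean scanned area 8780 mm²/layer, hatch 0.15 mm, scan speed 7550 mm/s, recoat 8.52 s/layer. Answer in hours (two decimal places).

Number of layers: 126 / 0.03 → 4200 (rounded up).
Scan path per layer: 8780 / 0.15 → 58533.3 mm.
Laser time per layer = 58533.3 / 7550, so 7.7528 s.
Per-layer time = 7.7528 + 8.52, so 16.2728 s.
Total: 4200 × 16.2728 s = 68345.76 s → 18.98 hours.

18.98 hours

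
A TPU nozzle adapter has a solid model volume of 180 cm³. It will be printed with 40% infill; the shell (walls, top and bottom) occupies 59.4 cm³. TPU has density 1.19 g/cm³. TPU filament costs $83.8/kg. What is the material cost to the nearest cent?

Interior volume = 180 − 59.4, so 120.6 cm³.
Deposited infill: 0.40 × 120.6 → 48.24 cm³.
Total extruded = 59.4 + 48.24, so 107.64 cm³.
Mass: 107.64 × 1.19 → 128.0916 g.
Cost = 128.0916 g / 1000 × $83.8/kg = $10.73.

$10.73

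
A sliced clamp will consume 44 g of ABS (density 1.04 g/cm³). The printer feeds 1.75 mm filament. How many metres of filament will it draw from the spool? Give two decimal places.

Volume = 44 g / 1.04 g·cm⁻³ = 42.3077 cm³ = 42307.7 mm³.
A = π r² = π × 0.875² = 2.4053 mm².
L = V/A = 42307.7/2.4053 = 17589.37 mm → 17.59 m.

17.59 m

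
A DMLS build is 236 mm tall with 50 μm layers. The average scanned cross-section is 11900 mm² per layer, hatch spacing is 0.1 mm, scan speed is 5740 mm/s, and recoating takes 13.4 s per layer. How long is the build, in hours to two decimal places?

44.75 hours

Layers = ⌈236/0.05⌉ = 4720.
Hatch length per layer = 11900 / 0.1 = 119000 mm.
Per-layer scan time = 119000 / 5740 = 20.7317 s.
Time per layer = 20.7317 + 13.4, so 34.1317 s.
4720 layers × 34.1317 s/layer = 161101.624 s, i.e. 44.75 hours.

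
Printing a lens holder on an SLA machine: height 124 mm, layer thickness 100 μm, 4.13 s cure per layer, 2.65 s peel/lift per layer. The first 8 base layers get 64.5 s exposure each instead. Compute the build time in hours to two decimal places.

2.47 hours

Layers = ⌈124/0.1⌉ = 1240.
Bottom layers = 8 × (64.5 + 2.65) = 537.2 s.
Normal layers = 1232 × (4.13 + 2.65) = 8352.96 s.
Total = 537.2 + 8352.96 = 8890.16 s = 2.47 hours.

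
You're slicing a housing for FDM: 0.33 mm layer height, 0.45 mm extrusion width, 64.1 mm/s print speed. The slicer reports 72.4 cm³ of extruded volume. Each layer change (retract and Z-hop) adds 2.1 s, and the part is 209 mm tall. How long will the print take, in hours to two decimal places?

Bead cross-section = 0.33 × 0.45 = 0.1485 mm².
Path length: 72400 mm³ / 0.1485 mm² → 487542.1 mm.
Extrusion time: 487542.1 / 64.1 → 7606 s.
Number of layers: 209 / 0.33 → 634 (rounded up).
Layer-change overhead = 634 × 2.1 = 1331.4 s.
Altogether 7606 + 1331.4 = 8937.4 s, i.e. 2.48 hours.

2.48 hours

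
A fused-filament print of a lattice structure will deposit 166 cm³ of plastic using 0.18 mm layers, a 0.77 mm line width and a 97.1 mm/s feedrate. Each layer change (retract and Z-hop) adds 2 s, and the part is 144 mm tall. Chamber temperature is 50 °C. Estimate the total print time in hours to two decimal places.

3.87 hours

Line area = 0.18 × 0.77, so 0.1386 mm².
Toolpath length = 166 cm³ / 0.1386 mm² = 166000 / 0.1386 = 1197691.2 mm.
Time extruding: 1197691.2 / 97.1 → 12334.6 s.
Layer count = ceil(144 / 0.18) = 800.
Z-hop total: 800 × 2 → 1600 s.
Altogether 12334.6 + 1600 = 13934.6 s, i.e. 3.87 hours.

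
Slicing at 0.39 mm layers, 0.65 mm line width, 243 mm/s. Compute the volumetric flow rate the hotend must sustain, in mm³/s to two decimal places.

Bead cross-section = 0.39 × 0.65, so 0.2535 mm².
Q = v·A = 243 × 0.2535 = 61.60 mm³/s.

61.60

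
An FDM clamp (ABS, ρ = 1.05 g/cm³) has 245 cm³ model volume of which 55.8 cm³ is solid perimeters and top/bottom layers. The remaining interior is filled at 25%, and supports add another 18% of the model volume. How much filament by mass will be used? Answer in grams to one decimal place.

154.6 g

Infill region = 245 − 55.8, so 189.2 cm³.
Deposited infill: 0.25 × 189.2 → 47.3 cm³.
Support = 0.18 × 245, so 44.1 cm³.
Deposited volume = 55.8 + 47.3 + 44.1, so 147.2 cm³.
Mass = 147.2 × 1.05 = 154.56 g.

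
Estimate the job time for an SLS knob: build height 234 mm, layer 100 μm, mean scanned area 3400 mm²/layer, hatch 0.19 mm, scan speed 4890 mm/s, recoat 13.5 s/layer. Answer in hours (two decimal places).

Layer count = ceil(234 / 0.1) = 2340.
Scan path per layer: 3400 / 0.19 → 17894.7 mm.
Per-layer scan time = 17894.7 / 4890 = 3.6594 s.
Per-layer time: 3.6594 + 13.5 → 17.1594 s.
Build time = 2340 × 17.1594 = 40152.996 s = 11.15 hours.

11.15 hours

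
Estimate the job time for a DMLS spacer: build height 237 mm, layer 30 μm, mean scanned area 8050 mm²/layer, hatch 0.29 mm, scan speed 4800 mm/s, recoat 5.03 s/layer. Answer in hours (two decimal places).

Number of layers: 237 / 0.03 → 7900 (rounded up).
Scan path per layer = 8050 / 0.29 = 27758.6 mm.
Scan time per layer = 27758.6 / 4800, so 5.783 s.
Layer cycle: 5.783 + 5.03 → 10.813 s.
Total: 7900 × 10.813 s = 85422.7 s → 23.73 hours.

23.73 hours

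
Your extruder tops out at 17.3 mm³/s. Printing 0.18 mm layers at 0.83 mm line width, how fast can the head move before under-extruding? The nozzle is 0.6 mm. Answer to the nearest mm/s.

Bead cross-section = 0.18 × 0.83, so 0.1494 mm².
Max speed = 17.3 / 0.1494 = 115.80 ≈ 116 mm/s.

116 mm/s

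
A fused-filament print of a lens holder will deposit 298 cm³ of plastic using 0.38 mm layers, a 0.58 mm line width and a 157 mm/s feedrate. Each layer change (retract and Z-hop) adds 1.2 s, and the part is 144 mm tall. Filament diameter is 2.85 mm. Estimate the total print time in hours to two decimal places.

Line area = 0.38 × 0.58 = 0.2204 mm².
Toolpath length = 298 cm³ / 0.2204 mm² = 298000 / 0.2204 = 1352087.1 mm.
Print-move time = 1352087.1 / 157, so 8612 s.
Number of layers: 144 / 0.38 → 379 (rounded up).
Z-hop total: 379 × 1.2 → 454.8 s.
Total = 8612 + 454.8 = 9066.8 s = 2.52 hours.

2.52 hours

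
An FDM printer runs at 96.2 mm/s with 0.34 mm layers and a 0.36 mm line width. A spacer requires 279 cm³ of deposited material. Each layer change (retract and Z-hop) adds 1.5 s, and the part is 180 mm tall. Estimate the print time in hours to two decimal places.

Bead cross-section = 0.34 × 0.36, so 0.1224 mm².
Total extruded path = 279000/0.1224 = 2279411.8 mm.
Extrusion time: 2279411.8 / 96.2 → 23694.5 s.
Number of layers: 180 / 0.34 → 530 (rounded up).
Z-hop total: 530 × 1.5 → 795 s.
Total = 23694.5 + 795 = 24489.5 s = 6.80 hours.

6.80 hours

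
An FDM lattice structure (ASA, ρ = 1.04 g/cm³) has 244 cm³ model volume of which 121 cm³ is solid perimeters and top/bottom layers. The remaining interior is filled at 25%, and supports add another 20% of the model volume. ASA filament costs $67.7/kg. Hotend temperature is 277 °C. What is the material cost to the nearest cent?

Infill region: 244 − 121 → 123 cm³.
Infill volume = 0.25 × 123 = 30.75 cm³.
Support = 0.20 × 244, so 48.8 cm³.
Total printed volume = 121 + 30.75 + 48.8, so 200.55 cm³.
Mass = 200.55 × 1.04 = 208.572 g.
Cost = 208.572 g / 1000 × $67.7/kg = $14.12.

$14.12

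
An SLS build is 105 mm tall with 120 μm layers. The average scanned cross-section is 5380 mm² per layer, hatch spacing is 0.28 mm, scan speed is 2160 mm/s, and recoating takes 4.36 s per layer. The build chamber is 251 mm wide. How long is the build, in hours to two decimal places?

Layers = ⌈105/0.12⌉ = 875.
Per-layer scan distance = 5380 / 0.28, so 19214.3 mm.
Laser time per layer: 19214.3 / 2160 → 8.8955 s.
Layer cycle: 8.8955 + 4.36 → 13.2555 s.
875 layers × 13.2555 s/layer = 11598.5625 s, i.e. 3.22 hours.

3.22 hours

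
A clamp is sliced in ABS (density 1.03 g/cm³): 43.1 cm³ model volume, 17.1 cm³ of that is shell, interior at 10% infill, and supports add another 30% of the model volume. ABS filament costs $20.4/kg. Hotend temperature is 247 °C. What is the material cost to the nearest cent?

$0.69

Volume inside the shell = 43.1 − 17.1 = 26 cm³.
Infill deposited = 0.10 × 26 = 2.6 cm³.
Support = 0.30 × 43.1, so 12.93 cm³.
Total extruded = 17.1 + 2.6 + 12.93, so 32.63 cm³.
Mass = 32.63 × 1.03, so 33.6089 g.
At $20.4/kg: 33.6089/1000 × 20.4 = $0.69.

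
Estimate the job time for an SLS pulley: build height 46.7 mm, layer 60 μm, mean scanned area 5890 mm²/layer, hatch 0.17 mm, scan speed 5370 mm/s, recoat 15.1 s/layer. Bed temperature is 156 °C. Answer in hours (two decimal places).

Number of layers: 46.7 / 0.06 → 779 (rounded up).
Scan path per layer: 5890 / 0.17 → 34647.1 mm.
Per-layer scan time: 34647.1 / 5370 → 6.452 s.
Layer cycle = 6.452 + 15.1, so 21.552 s.
779 layers × 21.552 s/layer = 16789.008 s, i.e. 4.66 hours.

4.66 hours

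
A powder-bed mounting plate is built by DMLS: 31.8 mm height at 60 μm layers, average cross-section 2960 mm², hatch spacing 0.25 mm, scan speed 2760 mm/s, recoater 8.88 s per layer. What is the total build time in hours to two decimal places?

1.94 hours

Layers = ⌈31.8/0.06⌉ = 530.
Scan path per layer = 2960 / 0.25, so 11840 mm.
Laser time per layer = 11840 / 2760, so 4.2899 s.
Time per layer = 4.2899 + 8.88, so 13.1699 s.
530 layers × 13.1699 s/layer = 6980.047 s, i.e. 1.94 hours.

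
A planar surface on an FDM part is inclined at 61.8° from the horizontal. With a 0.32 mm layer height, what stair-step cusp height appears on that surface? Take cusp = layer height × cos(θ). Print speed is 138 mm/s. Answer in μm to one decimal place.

151.2 μm

Cusp = layer height × cos(61.8°) = 0.32 × 0.4726 = 0.151232 mm = 151.2 μm.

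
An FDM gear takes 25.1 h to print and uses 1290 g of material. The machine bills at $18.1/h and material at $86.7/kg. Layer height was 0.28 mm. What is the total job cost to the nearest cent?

$566.15

Time charge = 18.1 × 25.1 = $454.31.
Feedstock cost = 86.7 × 1290/1000 = $111.843.
Total = 454.31 + 111.843 = 566.153 ≈ $566.15.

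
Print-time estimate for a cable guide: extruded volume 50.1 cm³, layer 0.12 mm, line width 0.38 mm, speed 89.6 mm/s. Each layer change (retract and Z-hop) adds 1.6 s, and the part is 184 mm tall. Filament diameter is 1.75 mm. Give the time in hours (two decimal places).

Extrusion cross-section = 0.12 × 0.38 = 0.0456 mm².
Path length: 50100 mm³ / 0.0456 mm² → 1098684.2 mm.
Time extruding = 1098684.2 / 89.6 = 12262.1 s.
Layer count = ceil(184 / 0.12) = 1534.
Layer-change overhead = 1534 × 1.6 = 2454.4 s.
Total = 12262.1 + 2454.4 = 14716.5 s = 4.09 hours.

4.09 hours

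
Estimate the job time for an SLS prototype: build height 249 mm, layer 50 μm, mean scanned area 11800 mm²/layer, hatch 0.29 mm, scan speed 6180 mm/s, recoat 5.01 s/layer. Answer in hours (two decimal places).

Layers = ⌈249/0.05⌉ = 4980.
Per-layer scan distance: 11800 / 0.29 → 40689.7 mm.
Laser time per layer = 40689.7 / 6180, so 6.5841 s.
Time per layer = 6.5841 + 5.01 = 11.5941 s.
4980 layers × 11.5941 s/layer = 57738.618 s, i.e. 16.04 hours.

16.04 hours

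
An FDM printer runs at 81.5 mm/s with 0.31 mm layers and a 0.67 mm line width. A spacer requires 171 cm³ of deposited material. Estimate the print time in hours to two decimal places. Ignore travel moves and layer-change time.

2.81 hours

Extrusion cross-section = 0.31 × 0.67 = 0.2077 mm².
Total extruded path = 171000/0.2077 = 823302.8 mm.
Time extruding = 823302.8 / 81.5 = 10101.9 s.
That's 10101.9 s → 2.81 hours.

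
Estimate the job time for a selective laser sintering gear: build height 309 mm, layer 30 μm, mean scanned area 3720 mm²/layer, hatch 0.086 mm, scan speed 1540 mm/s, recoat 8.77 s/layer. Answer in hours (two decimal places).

Layer count = ceil(309 / 0.03) = 10300.
Hatch length per layer = 3720 / 0.086, so 43255.8 mm.
Laser time per layer = 43255.8 / 1540, so 28.0882 s.
Layer cycle = 28.0882 + 8.77, so 36.8582 s.
Total: 10300 × 36.8582 s = 379639.46 s → 105.46 hours.

105.46 hours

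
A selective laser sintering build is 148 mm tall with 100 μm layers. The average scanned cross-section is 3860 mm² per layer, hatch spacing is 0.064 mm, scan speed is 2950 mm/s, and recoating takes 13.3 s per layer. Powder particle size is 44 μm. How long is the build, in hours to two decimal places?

13.87 hours

Number of layers: 148 / 0.1 → 1480 (rounded up).
Per-layer scan distance = 3860 / 0.064, so 60312.5 mm.
Per-layer scan time = 60312.5 / 2950, so 20.4449 s.
Time per layer = 20.4449 + 13.3 = 33.7449 s.
Build time = 1480 × 33.7449 = 49942.452 s = 13.87 hours.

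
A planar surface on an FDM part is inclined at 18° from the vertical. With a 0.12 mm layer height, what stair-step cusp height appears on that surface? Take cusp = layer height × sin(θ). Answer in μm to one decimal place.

sin(18°) = 0.3090, so cusp = 0.12 × 0.3090 = 0.03708 mm → 37.1 μm.

37.1 μm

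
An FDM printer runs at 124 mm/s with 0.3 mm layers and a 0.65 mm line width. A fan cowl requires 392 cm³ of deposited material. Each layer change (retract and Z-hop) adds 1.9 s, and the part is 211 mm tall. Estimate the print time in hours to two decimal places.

4.87 hours

Line area = 0.3 × 0.65 = 0.195 mm².
Path length: 392000 mm³ / 0.195 mm² → 2010256.4 mm.
Print-move time = 2010256.4 / 124, so 16211.7 s.
Layers = ⌈211/0.3⌉ = 704.
Non-print overhead = 704 × 1.9 = 1337.6 s.
Altogether 16211.7 + 1337.6 = 17549.3 s, i.e. 4.87 hours.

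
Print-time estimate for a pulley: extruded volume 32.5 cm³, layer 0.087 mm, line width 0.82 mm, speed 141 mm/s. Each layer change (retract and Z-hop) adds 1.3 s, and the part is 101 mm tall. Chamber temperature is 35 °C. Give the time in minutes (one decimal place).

Extrusion cross-section = 0.087 × 0.82, so 0.07134 mm².
Path length: 32500 mm³ / 0.07134 mm² → 455564.9 mm.
Time extruding: 455564.9 / 141 → 3231 s.
Number of layers: 101 / 0.087 → 1161 (rounded up).
Layer-change overhead: 1161 × 1.3 → 1509.3 s.
Altogether 3231 + 1509.3 = 4740.3 s, i.e. 79.0 minutes.

79.0 minutes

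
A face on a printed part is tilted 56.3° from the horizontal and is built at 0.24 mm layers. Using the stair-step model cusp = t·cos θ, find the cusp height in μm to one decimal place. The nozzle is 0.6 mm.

Cusp = layer height × cos(56.3°) = 0.24 × 0.5548 = 0.133152 mm = 133.2 μm.

133.2 μm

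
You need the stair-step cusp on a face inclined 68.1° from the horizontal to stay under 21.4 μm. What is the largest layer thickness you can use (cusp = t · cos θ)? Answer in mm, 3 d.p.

t = h_c / cos θ = 0.0214 / 0.3730 = 0.057 mm.

0.057 mm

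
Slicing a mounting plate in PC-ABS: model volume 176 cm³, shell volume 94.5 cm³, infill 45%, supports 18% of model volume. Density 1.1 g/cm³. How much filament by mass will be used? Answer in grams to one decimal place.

179.1 g

Volume inside the shell: 176 − 94.5 → 81.5 cm³.
Deposited infill = 0.45 × 81.5 = 36.675 cm³.
Support = 0.18 × 176 = 31.68 cm³.
Total extruded = 94.5 + 36.675 + 31.68, so 162.855 cm³.
Mass = 162.855 × 1.1, so 179.1405 g.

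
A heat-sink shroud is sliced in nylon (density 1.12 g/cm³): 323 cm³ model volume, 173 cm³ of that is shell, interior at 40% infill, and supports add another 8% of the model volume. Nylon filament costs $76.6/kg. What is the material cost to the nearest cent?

Infill region = 323 − 173, so 150 cm³.
Deposited infill = 0.40 × 150, so 60 cm³.
Support = 0.08 × 323, so 25.84 cm³.
Deposited volume: 173 + 60 + 25.84 → 258.84 cm³.
Mass = 258.84 × 1.12, so 289.9008 g.
At $76.6/kg: 289.9008/1000 × 76.6 = $22.21.

$22.21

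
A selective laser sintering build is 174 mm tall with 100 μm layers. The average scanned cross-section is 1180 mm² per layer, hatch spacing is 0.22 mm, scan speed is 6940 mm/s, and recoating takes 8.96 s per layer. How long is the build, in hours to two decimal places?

Layers = ⌈174/0.1⌉ = 1740.
Scan path per layer = 1180 / 0.22 = 5363.6 mm.
Per-layer scan time = 5363.6 / 6940 = 0.7729 s.
Per-layer time = 0.7729 + 8.96 = 9.7329 s.
Build time = 1740 × 9.7329 = 16935.246 s = 4.70 hours.

4.70 hours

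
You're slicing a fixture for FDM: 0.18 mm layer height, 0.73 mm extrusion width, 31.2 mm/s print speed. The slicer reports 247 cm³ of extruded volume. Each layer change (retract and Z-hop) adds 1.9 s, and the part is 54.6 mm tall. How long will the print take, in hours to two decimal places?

Line area = 0.18 × 0.73 = 0.1314 mm².
Toolpath length = 247 cm³ / 0.1314 mm² = 247000 / 0.1314 = 1879756.5 mm.
Extrusion time = 1879756.5 / 31.2 = 60248.6 s.
Layers = ⌈54.6/0.18⌉ = 304.
Z-hop total = 304 × 1.9, so 577.6 s.
Altogether 60248.6 + 577.6 = 60826.2 s, i.e. 16.90 hours.

16.90 hours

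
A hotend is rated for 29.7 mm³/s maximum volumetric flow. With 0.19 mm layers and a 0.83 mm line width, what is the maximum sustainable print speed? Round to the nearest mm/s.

188 mm/s

A = 0.19 × 0.83 = 0.1577 mm².
v_max = Q/A = 29.7/0.1577 = 188.33 mm/s → 188 mm/s.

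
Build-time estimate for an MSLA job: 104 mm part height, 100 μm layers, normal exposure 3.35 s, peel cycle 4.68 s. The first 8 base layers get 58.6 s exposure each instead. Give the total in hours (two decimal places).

2.44 hours

Layers = ⌈104/0.1⌉ = 1040.
Bottom layers = 8 × (58.6 + 4.68), so 506.24 s.
Remaining layers: 1032 × (3.35 + 4.68) → 8286.96 s.
Total = 506.24 + 8286.96 = 8793.2 s = 2.44 hours.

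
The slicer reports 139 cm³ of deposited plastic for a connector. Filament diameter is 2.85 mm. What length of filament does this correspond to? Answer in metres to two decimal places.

Filament cross-section = π × (2.85/2)² = 6.3794 mm².
L = 139000 mm³ / 6.3794 mm² = 21788.88 mm, i.e. 21.79 m.

21.79 m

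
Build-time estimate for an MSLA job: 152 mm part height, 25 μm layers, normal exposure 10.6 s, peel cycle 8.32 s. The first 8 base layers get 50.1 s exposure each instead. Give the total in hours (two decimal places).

32.04 hours

Layer count = ceil(152 / 0.025) = 6080.
Bottom layers = 8 × (50.1 + 8.32) = 467.36 s.
Normal layers: 6072 × (10.6 + 8.32) → 114882.24 s.
Total = 467.36 + 114882.24 = 115349.6 s = 32.04 hours.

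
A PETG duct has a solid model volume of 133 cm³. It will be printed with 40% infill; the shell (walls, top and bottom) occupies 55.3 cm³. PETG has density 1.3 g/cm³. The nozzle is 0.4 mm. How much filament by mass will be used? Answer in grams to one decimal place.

112.3 g

Interior volume: 133 − 55.3 → 77.7 cm³.
Infill volume: 0.40 × 77.7 → 31.08 cm³.
Total printed volume: 55.3 + 31.08 → 86.38 cm³.
Mass: 86.38 × 1.3 → 112.294 g.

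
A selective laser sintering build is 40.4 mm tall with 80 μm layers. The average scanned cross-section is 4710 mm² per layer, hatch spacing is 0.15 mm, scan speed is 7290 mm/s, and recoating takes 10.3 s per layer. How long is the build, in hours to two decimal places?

2.05 hours

Number of layers: 40.4 / 0.08 → 505 (rounded up).
Hatch length per layer: 4710 / 0.15 → 31400 mm.
Per-layer scan time = 31400 / 7290 = 4.3073 s.
Layer cycle = 4.3073 + 10.3 = 14.6073 s.
Total: 505 × 14.6073 s = 7376.6865 s → 2.05 hours.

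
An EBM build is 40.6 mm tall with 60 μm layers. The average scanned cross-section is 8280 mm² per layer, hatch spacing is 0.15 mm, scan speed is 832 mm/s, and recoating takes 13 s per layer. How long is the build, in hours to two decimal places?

Layer count = ceil(40.6 / 0.06) = 677.
Scan path per layer = 8280 / 0.15, so 55200 mm.
Beam time per layer: 55200 / 832 → 66.3462 s.
Layer cycle = 66.3462 + 13, so 79.3462 s.
Build time = 677 × 79.3462 = 53717.3774 s = 14.92 hours.

14.92 hours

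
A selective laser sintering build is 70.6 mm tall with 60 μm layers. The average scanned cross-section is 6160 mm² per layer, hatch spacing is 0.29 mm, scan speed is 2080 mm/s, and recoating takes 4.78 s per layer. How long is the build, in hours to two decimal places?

4.90 hours

Layer count = ceil(70.6 / 0.06) = 1177.
Hatch length per layer: 6160 / 0.29 → 21241.4 mm.
Scan time per layer = 21241.4 / 2080, so 10.2122 s.
Per-layer time = 10.2122 + 4.78, so 14.9922 s.
1177 layers × 14.9922 s/layer = 17645.8194 s, i.e. 4.90 hours.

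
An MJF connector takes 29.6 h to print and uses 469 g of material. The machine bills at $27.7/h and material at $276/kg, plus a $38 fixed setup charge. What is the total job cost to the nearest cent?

$987.36

Machine cost = 27.7 × 29.6 = $819.92.
Material cost = 276 × 469/1000, so $129.444.
Adding setup: 819.92 + 129.444 + 38 → 987.364 ≈ $987.36.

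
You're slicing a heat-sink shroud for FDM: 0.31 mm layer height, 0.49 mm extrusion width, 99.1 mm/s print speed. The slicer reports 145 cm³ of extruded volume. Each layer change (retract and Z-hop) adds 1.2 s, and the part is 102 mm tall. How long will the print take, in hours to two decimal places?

Bead cross-section: 0.31 × 0.49 → 0.1519 mm².
Total extruded path = 145000/0.1519 = 954575.4 mm.
Print-move time: 954575.4 / 99.1 → 9632.4 s.
Number of layers: 102 / 0.31 → 330 (rounded up).
Layer-change overhead: 330 × 1.2 → 396 s.
Total = 9632.4 + 396 = 10028.4 s = 2.79 hours.

2.79 hours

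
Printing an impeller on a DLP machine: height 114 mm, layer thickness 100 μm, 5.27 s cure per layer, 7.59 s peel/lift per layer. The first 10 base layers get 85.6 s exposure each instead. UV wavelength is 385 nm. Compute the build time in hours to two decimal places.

Layers = ⌈114/0.1⌉ = 1140.
Burn-in layers: 10 × (85.6 + 7.59) → 931.9 s.
Regular layers = 1130 × (5.27 + 7.59) = 14531.8 s.
Sum: 931.9 + 14531.8 = 15463.7 s → 4.30 hours.

4.30 hours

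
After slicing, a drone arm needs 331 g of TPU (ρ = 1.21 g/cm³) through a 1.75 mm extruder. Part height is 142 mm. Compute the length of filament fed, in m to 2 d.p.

Extruded volume: 331/1.21 = 273.5537 cm³ (273553.7 mm³).
Filament cross-section = π × (1.75/2)² = 2.4053 mm².
L = V/A = 273553.7/2.4053 = 113729.56 mm → 113.73 m.

113.73 m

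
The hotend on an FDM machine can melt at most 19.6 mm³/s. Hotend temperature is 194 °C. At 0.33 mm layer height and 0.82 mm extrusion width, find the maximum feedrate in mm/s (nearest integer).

A = 0.33 × 0.82 = 0.2706 mm².
v_max = Q/A = 19.6/0.2706 = 72.43 mm/s → 72 mm/s.

72 mm/s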